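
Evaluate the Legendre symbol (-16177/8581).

(-16177/8581)
  = (16177/8581)    [8581 ≡ 1 mod 4 ⇒ (-1/8581) = +1]
  = (7596/8581)    [16177 ≡ 7596 mod 8581]
  = (1899/8581)    [8581 ≡ 5 mod 8 ⇒ (2/8581)^2 = +1]
  = (8581/1899)    [QR: 8581 ≡ 1 mod 4, sign kept]
  = (985/1899)    [8581 ≡ 985 mod 1899]
  = (1899/985)    [QR: 985 ≡ 1 mod 4, sign kept]
  = (914/985)    [1899 ≡ 914 mod 985]
  = (457/985)    [985 ≡ 1 mod 8 ⇒ (2/985) = +1]
  = (985/457)    [QR: 457 ≡ 1 mod 4, sign kept]
  = (71/457)    [985 ≡ 71 mod 457]
  = (457/71)    [QR: 457 ≡ 1 mod 4, sign kept]
  = (31/71)    [457 ≡ 31 mod 71]
  = -(71/31)    [QR: both ≡ 3 mod 4, sign flips]
  = -(9/31)    [71 ≡ 9 mod 31]
  = -(31/9)    [QR: 9 ≡ 1 mod 4, sign kept]
  = -(4/9)    [31 ≡ 4 mod 9]
  = -(1/9)    [9 ≡ 1 mod 8 ⇒ (2/9)^2 = +1]
  = -1    [(1/9) = 1]

-1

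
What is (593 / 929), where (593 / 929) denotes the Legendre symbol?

1

593 ≡ 1 (mod 4), so quadratic reciprocity gives (593 / 929) = (929 / 593). Reduce: 929 ≡ 336 (mod 593). Now have (336 / 593).
Factor out 2: 336 = 2^4·21. Since 593 ≡ 1 (mod 8), (2 / 593) = +1, and (2 / 593)^4 = +1. Now have (21 / 593).
21 ≡ 1 (mod 4), so quadratic reciprocity gives (21 / 593) = (593 / 21). Reduce: 593 ≡ 5 (mod 21). Now have (5 / 21).
5 ≡ 1 (mod 4), so quadratic reciprocity gives (5 / 21) = (21 / 5). Reduce: 21 ≡ 1 (mod 5). Now have (1 / 5).
(1 / 5) = 1. Collecting the sign factors: 1.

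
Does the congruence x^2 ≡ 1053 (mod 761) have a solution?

Reduce the numerator: 1053 ≡ 292 (mod 761), so (1053|761) = (292|761).
Factor out 2: 292 = 2^2·73. Since 761 ≡ 1 (mod 8), (2|761) = +1, and (2|761)^2 = +1. Now have (73|761).
73 ≡ 1 (mod 4), so quadratic reciprocity gives (73|761) = (761|73). Reduce: 761 ≡ 31 (mod 73). Now have (31|73).
73 ≡ 1 (mod 4), so quadratic reciprocity gives (31|73) = (73|31). Reduce: 73 ≡ 11 (mod 31). Now have (11|31).
Both 11 ≡ 3 and 31 ≡ 3 (mod 4), so reciprocity gives (11|31) = -(31|11). Reduce: 31 ≡ 9 (mod 11). Now have -(9|11).
9 ≡ 1 (mod 4), so quadratic reciprocity gives (9|11) = (11|9). Reduce: 11 ≡ 2 (mod 9). Now have -(2|9).
Factor out 2: 2 = 2. Since 9 ≡ 1 (mod 8), (2|9) = +1. Now have -(1|9).
(1|9) = 1. Collecting the sign factors: -1.
The Legendre symbol is -1, so x^2 ≡ 1053 (mod 761) has no solution.

no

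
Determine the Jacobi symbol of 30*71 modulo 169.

By multiplicativity, (30·71|169) = (30|169)·(71|169).
First factor (30|169):
Factor out 2: 30 = 2·15. Since 169 ≡ 1 (mod 8), (2|169) = +1. Now have (15|169).
169 ≡ 1 (mod 4), so quadratic reciprocity gives (15|169) = (169|15). Reduce: 169 ≡ 4 (mod 15). Now have (4|15).
Factor out 2: 4 = 2^2. Since 15 ≡ 7 (mod 8), (2|15) = +1, and (2|15)^2 = +1. Now have (1|15).
(1|15) = 1. Collecting the sign factors: 1.
Second factor (71|169):
169 ≡ 1 (mod 4), so quadratic reciprocity gives (71|169) = (169|71). Reduce: 169 ≡ 27 (mod 71). Now have (27|71).
Both 27 ≡ 3 and 71 ≡ 3 (mod 4), so reciprocity gives (27|71) = -(71|27). Reduce: 71 ≡ 17 (mod 27). Now have -(17|27).
17 ≡ 1 (mod 4), so quadratic reciprocity gives (17|27) = (27|17). Reduce: 27 ≡ 10 (mod 17). Now have -(10|17).
Factor out 2: 10 = 2·5. Since 17 ≡ 1 (mod 8), (2|17) = +1. Now have -(5|17).
5 ≡ 1 (mod 4), so quadratic reciprocity gives (5|17) = (17|5). Reduce: 17 ≡ 2 (mod 5). Now have -(2|5).
Factor out 2: 2 = 2. Since 5 ≡ 5 (mod 8), (2|5) = -1. Now have (1|5).
(1|5) = 1. Collecting the sign factors: 1.
Product: (1)·(1) = 1.

1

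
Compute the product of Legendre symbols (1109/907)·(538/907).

-1

By multiplicativity, (1109·538/907) = (1109/907)·(538/907).
First factor (1109/907):
Reduce the numerator: 1109 ≡ 202 (mod 907), so (1109/907) = (202/907).
Factor out 2: 202 = 2·101. Since 907 ≡ 3 (mod 8), (2/907) = -1. Now have -(101/907).
101 ≡ 1 (mod 4), so quadratic reciprocity gives (101/907) = (907/101). Reduce: 907 ≡ 99 (mod 101). Now have -(99/101).
101 ≡ 1 (mod 4), so quadratic reciprocity gives (99/101) = (101/99). Reduce: 101 ≡ 2 (mod 99). Now have -(2/99).
Factor out 2: 2 = 2. Since 99 ≡ 3 (mod 8), (2/99) = -1. Now have (1/99).
(1/99) = 1. Collecting the sign factors: 1.
Second factor (538/907):
Factor out 2: 538 = 2·269. Since 907 ≡ 3 (mod 8), (2/907) = -1. Now have -(269/907).
269 ≡ 1 (mod 4), so quadratic reciprocity gives (269/907) = (907/269). Reduce: 907 ≡ 100 (mod 269). Now have -(100/269).
Factor out 2: 100 = 2^2·25. Since 269 ≡ 5 (mod 8), (2/269) = -1, and (2/269)^2 = +1. Now have -(25/269).
25 ≡ 1 (mod 4), so quadratic reciprocity gives (25/269) = (269/25). Reduce: 269 ≡ 19 (mod 25). Now have -(19/25).
25 ≡ 1 (mod 4), so quadratic reciprocity gives (19/25) = (25/19). Reduce: 25 ≡ 6 (mod 19). Now have -(6/19).
Factor out 2: 6 = 2·3. Since 19 ≡ 3 (mod 8), (2/19) = -1. Now have (3/19).
Both 3 ≡ 3 and 19 ≡ 3 (mod 4), so reciprocity gives (3/19) = -(19/3). Reduce: 19 ≡ 1 (mod 3). Now have -(1/3).
(1/3) = 1. Collecting the sign factors: -1.
Product: (1)·(-1) = -1.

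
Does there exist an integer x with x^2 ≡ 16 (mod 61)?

(16|61)
  = (1|61)    [61 ≡ 5 mod 8 ⇒ (2|61)^4 = +1]
  = 1    [(1|61) = 1]
The Legendre symbol is 1, so x^2 ≡ 16 (mod 61) has solution.

yes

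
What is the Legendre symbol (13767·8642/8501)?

By multiplicativity, (13767·8642/8501) = (13767/8501)·(8642/8501).
First factor (13767/8501):
(13767/8501)
  = (5266/8501)    [13767 ≡ 5266 mod 8501]
  = -(2633/8501)    [8501 ≡ 5 mod 8 ⇒ (2/8501) = -1]
  = -(8501/2633)    [QR: 2633 ≡ 1 mod 4, sign kept]
  = -(602/2633)    [8501 ≡ 602 mod 2633]
  = -(301/2633)    [2633 ≡ 1 mod 8 ⇒ (2/2633) = +1]
  = -(2633/301)    [QR: 301 ≡ 1 mod 4, sign kept]
  = -(225/301)    [2633 ≡ 225 mod 301]
  = -(301/225)    [QR: 225 ≡ 1 mod 4, sign kept]
  = -(76/225)    [301 ≡ 76 mod 225]
  = -(19/225)    [225 ≡ 1 mod 8 ⇒ (2/225)^2 = +1]
  = -(225/19)    [QR: 225 ≡ 1 mod 4, sign kept]
  = -(16/19)    [225 ≡ 16 mod 19]
  = -(1/19)    [19 ≡ 3 mod 8 ⇒ (2/19)^4 = +1]
  = -1    [(1/19) = 1]
Second factor (8642/8501):
(8642/8501)
  = (141/8501)    [8642 ≡ 141 mod 8501]
  = (8501/141)    [QR: 141 ≡ 1 mod 4, sign kept]
  = (41/141)    [8501 ≡ 41 mod 141]
  = (141/41)    [QR: 41 ≡ 1 mod 4, sign kept]
  = (18/41)    [141 ≡ 18 mod 41]
  = (9/41)    [41 ≡ 1 mod 8 ⇒ (2/41) = +1]
  = (41/9)    [QR: 9 ≡ 1 mod 4, sign kept]
  = (5/9)    [41 ≡ 5 mod 9]
  = (9/5)    [QR: 5 ≡ 1 mod 4, sign kept]
  = (4/5)    [9 ≡ 4 mod 5]
  = (1/5)    [5 ≡ 5 mod 8 ⇒ (2/5)^2 = +1]
  = 1    [(1/5) = 1]
Product: (-1)·(1) = -1.

-1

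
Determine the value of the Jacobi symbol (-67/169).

(-67/169)
  = (102/169)    [-67 ≡ 102 mod 169]
  = (51/169)    [169 ≡ 1 mod 8 ⇒ (2/169) = +1]
  = (169/51)    [QR: 169 ≡ 1 mod 4, sign kept]
  = (16/51)    [169 ≡ 16 mod 51]
  = (1/51)    [51 ≡ 3 mod 8 ⇒ (2/51)^4 = +1]
  = 1    [(1/51) = 1]

1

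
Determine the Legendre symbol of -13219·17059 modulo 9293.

-1

By multiplicativity, (-13219·17059/9293) = (-13219/9293)·(17059/9293).
First factor (-13219/9293):
Reduce the numerator: -13219 ≡ 5367 (mod 9293), so (-13219/9293) = (5367/9293).
9293 ≡ 1 (mod 4), so quadratic reciprocity gives (5367/9293) = (9293/5367). Reduce: 9293 ≡ 3926 (mod 5367). Now have (3926/5367).
Factor out 2: 3926 = 2·1963. Since 5367 ≡ 7 (mod 8), (2/5367) = +1. Now have (1963/5367).
Both 1963 ≡ 3 and 5367 ≡ 3 (mod 4), so reciprocity gives (1963/5367) = -(5367/1963). Reduce: 5367 ≡ 1441 (mod 1963). Now have -(1441/1963).
1441 ≡ 1 (mod 4), so quadratic reciprocity gives (1441/1963) = (1963/1441). Reduce: 1963 ≡ 522 (mod 1441). Now have -(522/1441).
Factor out 2: 522 = 2·261. Since 1441 ≡ 1 (mod 8), (2/1441) = +1. Now have -(261/1441).
261 ≡ 1 (mod 4), so quadratic reciprocity gives (261/1441) = (1441/261). Reduce: 1441 ≡ 136 (mod 261). Now have -(136/261).
Factor out 2: 136 = 2^3·17. Since 261 ≡ 5 (mod 8), (2/261) = -1, and (2/261)^3 = -1. Now have (17/261).
17 ≡ 1 (mod 4), so quadratic reciprocity gives (17/261) = (261/17). Reduce: 261 ≡ 6 (mod 17). Now have (6/17).
Factor out 2: 6 = 2·3. Since 17 ≡ 1 (mod 8), (2/17) = +1. Now have (3/17).
17 ≡ 1 (mod 4), so quadratic reciprocity gives (3/17) = (17/3). Reduce: 17 ≡ 2 (mod 3). Now have (2/3).
Factor out 2: 2 = 2. Since 3 ≡ 3 (mod 8), (2/3) = -1. Now have -(1/3).
(1/3) = 1. Collecting the sign factors: -1.
Second factor (17059/9293):
Reduce the numerator: 17059 ≡ 7766 (mod 9293), so (17059/9293) = (7766/9293).
Factor out 2: 7766 = 2·3883. Since 9293 ≡ 5 (mod 8), (2/9293) = -1. Now have -(3883/9293).
9293 ≡ 1 (mod 4), so quadratic reciprocity gives (3883/9293) = (9293/3883). Reduce: 9293 ≡ 1527 (mod 3883). Now have -(1527/3883).
Both 1527 ≡ 3 and 3883 ≡ 3 (mod 4), so reciprocity gives (1527/3883) = -(3883/1527). Reduce: 3883 ≡ 829 (mod 1527). Now have (829/1527).
829 ≡ 1 (mod 4), so quadratic reciprocity gives (829/1527) = (1527/829). Reduce: 1527 ≡ 698 (mod 829). Now have (698/829).
Factor out 2: 698 = 2·349. Since 829 ≡ 5 (mod 8), (2/829) = -1. Now have -(349/829).
349 ≡ 1 (mod 4), so quadratic reciprocity gives (349/829) = (829/349). Reduce: 829 ≡ 131 (mod 349). Now have -(131/349).
349 ≡ 1 (mod 4), so quadratic reciprocity gives (131/349) = (349/131). Reduce: 349 ≡ 87 (mod 131). Now have -(87/131).
Both 87 ≡ 3 and 131 ≡ 3 (mod 4), so reciprocity gives (87/131) = -(131/87). Reduce: 131 ≡ 44 (mod 87). Now have (44/87).
Factor out 2: 44 = 2^2·11. Since 87 ≡ 7 (mod 8), (2/87) = +1, and (2/87)^2 = +1. Now have (11/87).
Both 11 ≡ 3 and 87 ≡ 3 (mod 4), so reciprocity gives (11/87) = -(87/11). Reduce: 87 ≡ 10 (mod 11). Now have -(10/11).
Factor out 2: 10 = 2·5. Since 11 ≡ 3 (mod 8), (2/11) = -1. Now have (5/11).
5 ≡ 1 (mod 4), so quadratic reciprocity gives (5/11) = (11/5). Reduce: 11 ≡ 1 (mod 5). Now have (1/5).
(1/5) = 1. Collecting the sign factors: 1.
Product: (-1)·(1) = -1.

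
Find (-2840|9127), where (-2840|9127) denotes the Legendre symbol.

1

Pull out -1: (-2840|9127) = (-1|9127)·(2840|9127). Since 9127 ≡ 3 (mod 4), (-1|9127) = -1. Now have -(2840|9127).
Factor out 2: 2840 = 2^3·355. Since 9127 ≡ 7 (mod 8), (2|9127) = +1, and (2|9127)^3 = +1. Now have -(355|9127).
Both 355 ≡ 3 and 9127 ≡ 3 (mod 4), so reciprocity gives (355|9127) = -(9127|355). Reduce: 9127 ≡ 252 (mod 355). Now have (252|355).
Factor out 2: 252 = 2^2·63. Since 355 ≡ 3 (mod 8), (2|355) = -1, and (2|355)^2 = +1. Now have (63|355).
Both 63 ≡ 3 and 355 ≡ 3 (mod 4), so reciprocity gives (63|355) = -(355|63). Reduce: 355 ≡ 40 (mod 63). Now have -(40|63).
Factor out 2: 40 = 2^3·5. Since 63 ≡ 7 (mod 8), (2|63) = +1, and (2|63)^3 = +1. Now have -(5|63).
5 ≡ 1 (mod 4), so quadratic reciprocity gives (5|63) = (63|5). Reduce: 63 ≡ 3 (mod 5). Now have -(3|5).
5 ≡ 1 (mod 4), so quadratic reciprocity gives (3|5) = (5|3). Reduce: 5 ≡ 2 (mod 3). Now have -(2|3).
Factor out 2: 2 = 2. Since 3 ≡ 3 (mod 8), (2|3) = -1. Now have (1|3).
(1|3) = 1. Collecting the sign factors: 1.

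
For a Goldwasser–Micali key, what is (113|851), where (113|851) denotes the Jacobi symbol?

113 ≡ 1 (mod 4), so quadratic reciprocity gives (113|851) = (851|113). Reduce: 851 ≡ 60 (mod 113). Now have (60|113).
Factor out 2: 60 = 2^2·15. Since 113 ≡ 1 (mod 8), (2|113) = +1, and (2|113)^2 = +1. Now have (15|113).
113 ≡ 1 (mod 4), so quadratic reciprocity gives (15|113) = (113|15). Reduce: 113 ≡ 8 (mod 15). Now have (8|15).
Factor out 2: 8 = 2^3. Since 15 ≡ 7 (mod 8), (2|15) = +1, and (2|15)^3 = +1. Now have (1|15).
(1|15) = 1. Collecting the sign factors: 1.

1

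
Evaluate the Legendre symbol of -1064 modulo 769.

Pull out -1: (-1064/769) = (-1/769)·(1064/769). Since 769 ≡ 1 (mod 4), (-1/769) = +1. Now have (1064/769).
Reduce the numerator: 1064 ≡ 295 (mod 769), so (1064/769) = (295/769).
769 ≡ 1 (mod 4), so quadratic reciprocity gives (295/769) = (769/295). Reduce: 769 ≡ 179 (mod 295). Now have (179/295).
Both 179 ≡ 3 and 295 ≡ 3 (mod 4), so reciprocity gives (179/295) = -(295/179). Reduce: 295 ≡ 116 (mod 179). Now have -(116/179).
Factor out 2: 116 = 2^2·29. Since 179 ≡ 3 (mod 8), (2/179) = -1, and (2/179)^2 = +1. Now have -(29/179).
29 ≡ 1 (mod 4), so quadratic reciprocity gives (29/179) = (179/29). Reduce: 179 ≡ 5 (mod 29). Now have -(5/29).
5 ≡ 1 (mod 4), so quadratic reciprocity gives (5/29) = (29/5). Reduce: 29 ≡ 4 (mod 5). Now have -(4/5).
Factor out 2: 4 = 2^2. Since 5 ≡ 5 (mod 8), (2/5) = -1, and (2/5)^2 = +1. Now have -(1/5).
(1/5) = 1. Collecting the sign factors: -1.

-1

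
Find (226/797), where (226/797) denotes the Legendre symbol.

1

Factor out 2: 226 = 2·113. Since 797 ≡ 5 (mod 8), (2/797) = -1. Now have -(113/797).
113 ≡ 1 (mod 4), so quadratic reciprocity gives (113/797) = (797/113). Reduce: 797 ≡ 6 (mod 113). Now have -(6/113).
Factor out 2: 6 = 2·3. Since 113 ≡ 1 (mod 8), (2/113) = +1. Now have -(3/113).
113 ≡ 1 (mod 4), so quadratic reciprocity gives (3/113) = (113/3). Reduce: 113 ≡ 2 (mod 3). Now have -(2/3).
Factor out 2: 2 = 2. Since 3 ≡ 3 (mod 8), (2/3) = -1. Now have (1/3).
(1/3) = 1. Collecting the sign factors: 1.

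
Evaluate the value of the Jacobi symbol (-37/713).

1

(-37/713)
  = (676/713)    [-37 ≡ 676 mod 713]
  = (169/713)    [713 ≡ 1 mod 8 ⇒ (2/713)^2 = +1]
  = (713/169)    [QR: 169 ≡ 1 mod 4, sign kept]
  = (37/169)    [713 ≡ 37 mod 169]
  = (169/37)    [QR: 37 ≡ 1 mod 4, sign kept]
  = (21/37)    [169 ≡ 21 mod 37]
  = (37/21)    [QR: 21 ≡ 1 mod 4, sign kept]
  = (16/21)    [37 ≡ 16 mod 21]
  = (1/21)    [21 ≡ 5 mod 8 ⇒ (2/21)^4 = +1]
  = 1    [(1/21) = 1]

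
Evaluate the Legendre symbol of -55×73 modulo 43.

-1

By multiplicativity, (-55·73/43) = (-55/43)·(73/43).
First factor (-55/43):
Pull out -1: (-55/43) = (-1/43)·(55/43). Since 43 ≡ 3 (mod 4), (-1/43) = -1. Now have -(55/43).
Reduce the numerator: 55 ≡ 12 (mod 43), so (55/43) = (12/43).
Factor out 2: 12 = 2^2·3. Since 43 ≡ 3 (mod 8), (2/43) = -1, and (2/43)^2 = +1. Now have -(3/43).
Both 3 ≡ 3 and 43 ≡ 3 (mod 4), so reciprocity gives (3/43) = -(43/3). Reduce: 43 ≡ 1 (mod 3). Now have (1/3).
(1/3) = 1. Collecting the sign factors: 1.
Second factor (73/43):
Reduce the numerator: 73 ≡ 30 (mod 43), so (73/43) = (30/43).
Factor out 2: 30 = 2·15. Since 43 ≡ 3 (mod 8), (2/43) = -1. Now have -(15/43).
Both 15 ≡ 3 and 43 ≡ 3 (mod 4), so reciprocity gives (15/43) = -(43/15). Reduce: 43 ≡ 13 (mod 15). Now have (13/15).
13 ≡ 1 (mod 4), so quadratic reciprocity gives (13/15) = (15/13). Reduce: 15 ≡ 2 (mod 13). Now have (2/13).
Factor out 2: 2 = 2. Since 13 ≡ 5 (mod 8), (2/13) = -1. Now have -(1/13).
(1/13) = 1. Collecting the sign factors: -1.
Product: (1)·(-1) = -1.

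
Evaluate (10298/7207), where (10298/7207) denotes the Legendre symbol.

-1

(10298/7207)
  = (3091/7207)    [10298 ≡ 3091 mod 7207]
  = -(7207/3091)    [QR: both ≡ 3 mod 4, sign flips]
  = -(1025/3091)    [7207 ≡ 1025 mod 3091]
  = -(3091/1025)    [QR: 1025 ≡ 1 mod 4, sign kept]
  = -(16/1025)    [3091 ≡ 16 mod 1025]
  = -(1/1025)    [1025 ≡ 1 mod 8 ⇒ (2/1025)^4 = +1]
  = -1    [(1/1025) = 1]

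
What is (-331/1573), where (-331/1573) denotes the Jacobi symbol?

Reduce the numerator: -331 ≡ 1242 (mod 1573), so (-331/1573) = (1242/1573).
Factor out 2: 1242 = 2·621. Since 1573 ≡ 5 (mod 8), (2/1573) = -1. Now have -(621/1573).
621 ≡ 1 (mod 4), so quadratic reciprocity gives (621/1573) = (1573/621). Reduce: 1573 ≡ 331 (mod 621). Now have -(331/621).
621 ≡ 1 (mod 4), so quadratic reciprocity gives (331/621) = (621/331). Reduce: 621 ≡ 290 (mod 331). Now have -(290/331).
Factor out 2: 290 = 2·145. Since 331 ≡ 3 (mod 8), (2/331) = -1. Now have (145/331).
145 ≡ 1 (mod 4), so quadratic reciprocity gives (145/331) = (331/145). Reduce: 331 ≡ 41 (mod 145). Now have (41/145).
41 ≡ 1 (mod 4), so quadratic reciprocity gives (41/145) = (145/41). Reduce: 145 ≡ 22 (mod 41). Now have (22/41).
Factor out 2: 22 = 2·11. Since 41 ≡ 1 (mod 8), (2/41) = +1. Now have (11/41).
41 ≡ 1 (mod 4), so quadratic reciprocity gives (11/41) = (41/11). Reduce: 41 ≡ 8 (mod 11). Now have (8/11).
Factor out 2: 8 = 2^3. Since 11 ≡ 3 (mod 8), (2/11) = -1, and (2/11)^3 = -1. Now have -(1/11).
(1/11) = 1. Collecting the sign factors: -1.

-1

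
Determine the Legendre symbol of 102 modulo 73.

-1

Reduce the numerator: 102 ≡ 29 (mod 73), so (102|73) = (29|73).
29 ≡ 1 (mod 4), so quadratic reciprocity gives (29|73) = (73|29). Reduce: 73 ≡ 15 (mod 29). Now have (15|29).
29 ≡ 1 (mod 4), so quadratic reciprocity gives (15|29) = (29|15). Reduce: 29 ≡ 14 (mod 15). Now have (14|15).
Factor out 2: 14 = 2·7. Since 15 ≡ 7 (mod 8), (2|15) = +1. Now have (7|15).
Both 7 ≡ 3 and 15 ≡ 3 (mod 4), so reciprocity gives (7|15) = -(15|7). Reduce: 15 ≡ 1 (mod 7). Now have -(1|7).
(1|7) = 1. Collecting the sign factors: -1.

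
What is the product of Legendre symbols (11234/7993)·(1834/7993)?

-1

By multiplicativity, (11234·1834/7993) = (11234/7993)·(1834/7993).
First factor (11234/7993):
(11234/7993)
  = (3241/7993)    [11234 ≡ 3241 mod 7993]
  = (7993/3241)    [QR: 3241 ≡ 1 mod 4, sign kept]
  = (1511/3241)    [7993 ≡ 1511 mod 3241]
  = (3241/1511)    [QR: 3241 ≡ 1 mod 4, sign kept]
  = (219/1511)    [3241 ≡ 219 mod 1511]
  = -(1511/219)    [QR: both ≡ 3 mod 4, sign flips]
  = -(197/219)    [1511 ≡ 197 mod 219]
  = -(219/197)    [QR: 197 ≡ 1 mod 4, sign kept]
  = -(22/197)    [219 ≡ 22 mod 197]
  = (11/197)    [197 ≡ 5 mod 8 ⇒ (2/197) = -1]
  = (197/11)    [QR: 197 ≡ 1 mod 4, sign kept]
  = (10/11)    [197 ≡ 10 mod 11]
  = -(5/11)    [11 ≡ 3 mod 8 ⇒ (2/11) = -1]
  = -(11/5)    [QR: 5 ≡ 1 mod 4, sign kept]
  = -(1/5)    [11 ≡ 1 mod 5]
  = -1    [(1/5) = 1]
Second factor (1834/7993):
(1834/7993)
  = (917/7993)    [7993 ≡ 1 mod 8 ⇒ (2/7993) = +1]
  = (7993/917)    [QR: 917 ≡ 1 mod 4, sign kept]
  = (657/917)    [7993 ≡ 657 mod 917]
  = (917/657)    [QR: 657 ≡ 1 mod 4, sign kept]
  = (260/657)    [917 ≡ 260 mod 657]
  = (65/657)    [657 ≡ 1 mod 8 ⇒ (2/657)^2 = +1]
  = (657/65)    [QR: 65 ≡ 1 mod 4, sign kept]
  = (7/65)    [657 ≡ 7 mod 65]
  = (65/7)    [QR: 65 ≡ 1 mod 4, sign kept]
  = (2/7)    [65 ≡ 2 mod 7]
  = (1/7)    [7 ≡ 7 mod 8 ⇒ (2/7) = +1]
  = 1    [(1/7) = 1]
Product: (-1)·(1) = -1.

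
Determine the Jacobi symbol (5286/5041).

Reduce the numerator: 5286 ≡ 245 (mod 5041), so (5286/5041) = (245/5041).
245 ≡ 1 (mod 4), so quadratic reciprocity gives (245/5041) = (5041/245). Reduce: 5041 ≡ 141 (mod 245). Now have (141/245).
141 ≡ 1 (mod 4), so quadratic reciprocity gives (141/245) = (245/141). Reduce: 245 ≡ 104 (mod 141). Now have (104/141).
Factor out 2: 104 = 2^3·13. Since 141 ≡ 5 (mod 8), (2/141) = -1, and (2/141)^3 = -1. Now have -(13/141).
13 ≡ 1 (mod 4), so quadratic reciprocity gives (13/141) = (141/13). Reduce: 141 ≡ 11 (mod 13). Now have -(11/13).
13 ≡ 1 (mod 4), so quadratic reciprocity gives (11/13) = (13/11). Reduce: 13 ≡ 2 (mod 11). Now have -(2/11).
Factor out 2: 2 = 2. Since 11 ≡ 3 (mod 8), (2/11) = -1. Now have (1/11).
(1/11) = 1. Collecting the sign factors: 1.

1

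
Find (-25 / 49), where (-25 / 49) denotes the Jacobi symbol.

1

Reduce the numerator: -25 ≡ 24 (mod 49), so (-25 / 49) = (24 / 49).
Factor out 2: 24 = 2^3·3. Since 49 ≡ 1 (mod 8), (2 / 49) = +1, and (2 / 49)^3 = +1. Now have (3 / 49).
49 ≡ 1 (mod 4), so quadratic reciprocity gives (3 / 49) = (49 / 3). Reduce: 49 ≡ 1 (mod 3). Now have (1 / 3).
(1 / 3) = 1. Collecting the sign factors: 1.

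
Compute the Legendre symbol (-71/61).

Reduce the numerator: -71 ≡ 51 (mod 61), so (-71/61) = (51/61).
61 ≡ 1 (mod 4), so quadratic reciprocity gives (51/61) = (61/51). Reduce: 61 ≡ 10 (mod 51). Now have (10/51).
Factor out 2: 10 = 2·5. Since 51 ≡ 3 (mod 8), (2/51) = -1. Now have -(5/51).
5 ≡ 1 (mod 4), so quadratic reciprocity gives (5/51) = (51/5). Reduce: 51 ≡ 1 (mod 5). Now have -(1/5).
(1/5) = 1. Collecting the sign factors: -1.

-1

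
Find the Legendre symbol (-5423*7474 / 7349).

1

By multiplicativity, (-5423·7474 / 7349) = (-5423 / 7349)·(7474 / 7349).
First factor (-5423 / 7349):
Reduce the numerator: -5423 ≡ 1926 (mod 7349), so (-5423 / 7349) = (1926 / 7349).
Factor out 2: 1926 = 2·963. Since 7349 ≡ 5 (mod 8), (2 / 7349) = -1. Now have -(963 / 7349).
7349 ≡ 1 (mod 4), so quadratic reciprocity gives (963 / 7349) = (7349 / 963). Reduce: 7349 ≡ 608 (mod 963). Now have -(608 / 963).
Factor out 2: 608 = 2^5·19. Since 963 ≡ 3 (mod 8), (2 / 963) = -1, and (2 / 963)^5 = -1. Now have (19 / 963).
Both 19 ≡ 3 and 963 ≡ 3 (mod 4), so reciprocity gives (19 / 963) = -(963 / 19). Reduce: 963 ≡ 13 (mod 19). Now have -(13 / 19).
13 ≡ 1 (mod 4), so quadratic reciprocity gives (13 / 19) = (19 / 13). Reduce: 19 ≡ 6 (mod 13). Now have -(6 / 13).
Factor out 2: 6 = 2·3. Since 13 ≡ 5 (mod 8), (2 / 13) = -1. Now have (3 / 13).
13 ≡ 1 (mod 4), so quadratic reciprocity gives (3 / 13) = (13 / 3). Reduce: 13 ≡ 1 (mod 3). Now have (1 / 3).
(1 / 3) = 1. Collecting the sign factors: 1.
Second factor (7474 / 7349):
Reduce the numerator: 7474 ≡ 125 (mod 7349), so (7474 / 7349) = (125 / 7349).
125 ≡ 1 (mod 4), so quadratic reciprocity gives (125 / 7349) = (7349 / 125). Reduce: 7349 ≡ 99 (mod 125). Now have (99 / 125).
125 ≡ 1 (mod 4), so quadratic reciprocity gives (99 / 125) = (125 / 99). Reduce: 125 ≡ 26 (mod 99). Now have (26 / 99).
Factor out 2: 26 = 2·13. Since 99 ≡ 3 (mod 8), (2 / 99) = -1. Now have -(13 / 99).
13 ≡ 1 (mod 4), so quadratic reciprocity gives (13 / 99) = (99 / 13). Reduce: 99 ≡ 8 (mod 13). Now have -(8 / 13).
Factor out 2: 8 = 2^3. Since 13 ≡ 5 (mod 8), (2 / 13) = -1, and (2 / 13)^3 = -1. Now have (1 / 13).
(1 / 13) = 1. Collecting the sign factors: 1.
Product: (1)·(1) = 1.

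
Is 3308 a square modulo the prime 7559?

yes

(3308/7559)
  = (827/7559)    [7559 ≡ 7 mod 8 ⇒ (2/7559)^2 = +1]
  = -(7559/827)    [QR: both ≡ 3 mod 4, sign flips]
  = -(116/827)    [7559 ≡ 116 mod 827]
  = -(29/827)    [827 ≡ 3 mod 8 ⇒ (2/827)^2 = +1]
  = -(827/29)    [QR: 29 ≡ 1 mod 4, sign kept]
  = -(15/29)    [827 ≡ 15 mod 29]
  = -(29/15)    [QR: 29 ≡ 1 mod 4, sign kept]
  = -(14/15)    [29 ≡ 14 mod 15]
  = -(7/15)    [15 ≡ 7 mod 8 ⇒ (2/15) = +1]
  = (15/7)    [QR: both ≡ 3 mod 4, sign flips]
  = (1/7)    [15 ≡ 1 mod 7]
  = 1    [(1/7) = 1]
(3308/7559) = 1, and 7559 is prime, so 3308 is a quadratic residue mod 7559.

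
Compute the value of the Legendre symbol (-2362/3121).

-1

Pull out -1: (-2362/3121) = (-1/3121)·(2362/3121). Since 3121 ≡ 1 (mod 4), (-1/3121) = +1. Now have (2362/3121).
Factor out 2: 2362 = 2·1181. Since 3121 ≡ 1 (mod 8), (2/3121) = +1. Now have (1181/3121).
1181 ≡ 1 (mod 4), so quadratic reciprocity gives (1181/3121) = (3121/1181). Reduce: 3121 ≡ 759 (mod 1181). Now have (759/1181).
1181 ≡ 1 (mod 4), so quadratic reciprocity gives (759/1181) = (1181/759). Reduce: 1181 ≡ 422 (mod 759). Now have (422/759).
Factor out 2: 422 = 2·211. Since 759 ≡ 7 (mod 8), (2/759) = +1. Now have (211/759).
Both 211 ≡ 3 and 759 ≡ 3 (mod 4), so reciprocity gives (211/759) = -(759/211). Reduce: 759 ≡ 126 (mod 211). Now have -(126/211).
Factor out 2: 126 = 2·63. Since 211 ≡ 3 (mod 8), (2/211) = -1. Now have (63/211).
Both 63 ≡ 3 and 211 ≡ 3 (mod 4), so reciprocity gives (63/211) = -(211/63). Reduce: 211 ≡ 22 (mod 63). Now have -(22/63).
Factor out 2: 22 = 2·11. Since 63 ≡ 7 (mod 8), (2/63) = +1. Now have -(11/63).
Both 11 ≡ 3 and 63 ≡ 3 (mod 4), so reciprocity gives (11/63) = -(63/11). Reduce: 63 ≡ 8 (mod 11). Now have (8/11).
Factor out 2: 8 = 2^3. Since 11 ≡ 3 (mod 8), (2/11) = -1, and (2/11)^3 = -1. Now have -(1/11).
(1/11) = 1. Collecting the sign factors: -1.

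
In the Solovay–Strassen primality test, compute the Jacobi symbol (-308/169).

(-308/169)
  = (308/169)    [169 ≡ 1 mod 4 ⇒ (-1/169) = +1]
  = (139/169)    [308 ≡ 139 mod 169]
  = (169/139)    [QR: 169 ≡ 1 mod 4, sign kept]
  = (30/139)    [169 ≡ 30 mod 139]
  = -(15/139)    [139 ≡ 3 mod 8 ⇒ (2/139) = -1]
  = (139/15)    [QR: both ≡ 3 mod 4, sign flips]
  = (4/15)    [139 ≡ 4 mod 15]
  = (1/15)    [15 ≡ 7 mod 8 ⇒ (2/15)^2 = +1]
  = 1    [(1/15) = 1]

1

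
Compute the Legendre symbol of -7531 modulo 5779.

-1

Pull out -1: (-7531/5779) = (-1/5779)·(7531/5779). Since 5779 ≡ 3 (mod 4), (-1/5779) = -1. Now have -(7531/5779).
Reduce the numerator: 7531 ≡ 1752 (mod 5779), so (7531/5779) = (1752/5779).
Factor out 2: 1752 = 2^3·219. Since 5779 ≡ 3 (mod 8), (2/5779) = -1, and (2/5779)^3 = -1. Now have (219/5779).
Both 219 ≡ 3 and 5779 ≡ 3 (mod 4), so reciprocity gives (219/5779) = -(5779/219). Reduce: 5779 ≡ 85 (mod 219). Now have -(85/219).
85 ≡ 1 (mod 4), so quadratic reciprocity gives (85/219) = (219/85). Reduce: 219 ≡ 49 (mod 85). Now have -(49/85).
49 ≡ 1 (mod 4), so quadratic reciprocity gives (49/85) = (85/49). Reduce: 85 ≡ 36 (mod 49). Now have -(36/49).
Factor out 2: 36 = 2^2·9. Since 49 ≡ 1 (mod 8), (2/49) = +1, and (2/49)^2 = +1. Now have -(9/49).
9 ≡ 1 (mod 4), so quadratic reciprocity gives (9/49) = (49/9). Reduce: 49 ≡ 4 (mod 9). Now have -(4/9).
Factor out 2: 4 = 2^2. Since 9 ≡ 1 (mod 8), (2/9) = +1, and (2/9)^2 = +1. Now have -(1/9).
(1/9) = 1. Collecting the sign factors: -1.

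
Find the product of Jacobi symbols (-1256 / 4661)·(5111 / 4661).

1

By multiplicativity, (-1256·5111 / 4661) = (-1256 / 4661)·(5111 / 4661).
First factor (-1256 / 4661):
(-1256 / 4661)
  = (3405 / 4661)    [-1256 ≡ 3405 mod 4661]
  = (4661 / 3405)    [QR: 3405 ≡ 1 mod 4, sign kept]
  = (1256 / 3405)    [4661 ≡ 1256 mod 3405]
  = -(157 / 3405)    [3405 ≡ 5 mod 8 ⇒ (2 / 3405)^3 = -1]
  = -(3405 / 157)    [QR: 157 ≡ 1 mod 4, sign kept]
  = -(108 / 157)    [3405 ≡ 108 mod 157]
  = -(27 / 157)    [157 ≡ 5 mod 8 ⇒ (2 / 157)^2 = +1]
  = -(157 / 27)    [QR: 157 ≡ 1 mod 4, sign kept]
  = -(22 / 27)    [157 ≡ 22 mod 27]
  = (11 / 27)    [27 ≡ 3 mod 8 ⇒ (2 / 27) = -1]
  = -(27 / 11)    [QR: both ≡ 3 mod 4, sign flips]
  = -(5 / 11)    [27 ≡ 5 mod 11]
  = -(11 / 5)    [QR: 5 ≡ 1 mod 4, sign kept]
  = -(1 / 5)    [11 ≡ 1 mod 5]
  = -1    [(1 / 5) = 1]
Second factor (5111 / 4661):
(5111 / 4661)
  = (450 / 4661)    [5111 ≡ 450 mod 4661]
  = -(225 / 4661)    [4661 ≡ 5 mod 8 ⇒ (2 / 4661) = -1]
  = -(4661 / 225)    [QR: 225 ≡ 1 mod 4, sign kept]
  = -(161 / 225)    [4661 ≡ 161 mod 225]
  = -(225 / 161)    [QR: 161 ≡ 1 mod 4, sign kept]
  = -(64 / 161)    [225 ≡ 64 mod 161]
  = -(1 / 161)    [161 ≡ 1 mod 8 ⇒ (2 / 161)^6 = +1]
  = -1    [(1 / 161) = 1]
Product: (-1)·(-1) = 1.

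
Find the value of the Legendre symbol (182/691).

1

(182/691)
  = -(91/691)    [691 ≡ 3 mod 8 ⇒ (2/691) = -1]
  = (691/91)    [QR: both ≡ 3 mod 4, sign flips]
  = (54/91)    [691 ≡ 54 mod 91]
  = -(27/91)    [91 ≡ 3 mod 8 ⇒ (2/91) = -1]
  = (91/27)    [QR: both ≡ 3 mod 4, sign flips]
  = (10/27)    [91 ≡ 10 mod 27]
  = -(5/27)    [27 ≡ 3 mod 8 ⇒ (2/27) = -1]
  = -(27/5)    [QR: 5 ≡ 1 mod 4, sign kept]
  = -(2/5)    [27 ≡ 2 mod 5]
  = (1/5)    [5 ≡ 5 mod 8 ⇒ (2/5) = -1]
  = 1    [(1/5) = 1]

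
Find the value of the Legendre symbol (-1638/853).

-1

Reduce the numerator: -1638 ≡ 68 (mod 853), so (-1638/853) = (68/853).
Factor out 2: 68 = 2^2·17. Since 853 ≡ 5 (mod 8), (2/853) = -1, and (2/853)^2 = +1. Now have (17/853).
17 ≡ 1 (mod 4), so quadratic reciprocity gives (17/853) = (853/17). Reduce: 853 ≡ 3 (mod 17). Now have (3/17).
17 ≡ 1 (mod 4), so quadratic reciprocity gives (3/17) = (17/3). Reduce: 17 ≡ 2 (mod 3). Now have (2/3).
Factor out 2: 2 = 2. Since 3 ≡ 3 (mod 8), (2/3) = -1. Now have -(1/3).
(1/3) = 1. Collecting the sign factors: -1.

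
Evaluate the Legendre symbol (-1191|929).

1

(-1191|929)
  = (1191|929)    [929 ≡ 1 mod 4 ⇒ (-1|929) = +1]
  = (262|929)    [1191 ≡ 262 mod 929]
  = (131|929)    [929 ≡ 1 mod 8 ⇒ (2|929) = +1]
  = (929|131)    [QR: 929 ≡ 1 mod 4, sign kept]
  = (12|131)    [929 ≡ 12 mod 131]
  = (3|131)    [131 ≡ 3 mod 8 ⇒ (2|131)^2 = +1]
  = -(131|3)    [QR: both ≡ 3 mod 4, sign flips]
  = -(2|3)    [131 ≡ 2 mod 3]
  = (1|3)    [3 ≡ 3 mod 8 ⇒ (2|3) = -1]
  = 1    [(1|3) = 1]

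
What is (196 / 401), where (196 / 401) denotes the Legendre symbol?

1

Factor out 2: 196 = 2^2·49. Since 401 ≡ 1 (mod 8), (2 / 401) = +1, and (2 / 401)^2 = +1. Now have (49 / 401).
49 ≡ 1 (mod 4), so quadratic reciprocity gives (49 / 401) = (401 / 49). Reduce: 401 ≡ 9 (mod 49). Now have (9 / 49).
9 ≡ 1 (mod 4), so quadratic reciprocity gives (9 / 49) = (49 / 9). Reduce: 49 ≡ 4 (mod 9). Now have (4 / 9).
Factor out 2: 4 = 2^2. Since 9 ≡ 1 (mod 8), (2 / 9) = +1, and (2 / 9)^2 = +1. Now have (1 / 9).
(1 / 9) = 1. Collecting the sign factors: 1.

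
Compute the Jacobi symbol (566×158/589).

By multiplicativity, (566·158/589) = (566/589)·(158/589).
First factor (566/589):
Factor out 2: 566 = 2·283. Since 589 ≡ 5 (mod 8), (2/589) = -1. Now have -(283/589).
589 ≡ 1 (mod 4), so quadratic reciprocity gives (283/589) = (589/283). Reduce: 589 ≡ 23 (mod 283). Now have -(23/283).
Both 23 ≡ 3 and 283 ≡ 3 (mod 4), so reciprocity gives (23/283) = -(283/23). Reduce: 283 ≡ 7 (mod 23). Now have (7/23).
Both 7 ≡ 3 and 23 ≡ 3 (mod 4), so reciprocity gives (7/23) = -(23/7). Reduce: 23 ≡ 2 (mod 7). Now have -(2/7).
Factor out 2: 2 = 2. Since 7 ≡ 7 (mod 8), (2/7) = +1. Now have -(1/7).
(1/7) = 1. Collecting the sign factors: -1.
Second factor (158/589):
Factor out 2: 158 = 2·79. Since 589 ≡ 5 (mod 8), (2/589) = -1. Now have -(79/589).
589 ≡ 1 (mod 4), so quadratic reciprocity gives (79/589) = (589/79). Reduce: 589 ≡ 36 (mod 79). Now have -(36/79).
Factor out 2: 36 = 2^2·9. Since 79 ≡ 7 (mod 8), (2/79) = +1, and (2/79)^2 = +1. Now have -(9/79).
9 ≡ 1 (mod 4), so quadratic reciprocity gives (9/79) = (79/9). Reduce: 79 ≡ 7 (mod 9). Now have -(7/9).
9 ≡ 1 (mod 4), so quadratic reciprocity gives (7/9) = (9/7). Reduce: 9 ≡ 2 (mod 7). Now have -(2/7).
Factor out 2: 2 = 2. Since 7 ≡ 7 (mod 8), (2/7) = +1. Now have -(1/7).
(1/7) = 1. Collecting the sign factors: -1.
Product: (-1)·(-1) = 1.

1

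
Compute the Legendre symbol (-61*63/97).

-1

By multiplicativity, (-61·63/97) = (-61/97)·(63/97).
First factor (-61/97):
(-61/97)
  = (36/97)    [-61 ≡ 36 mod 97]
  = (9/97)    [97 ≡ 1 mod 8 ⇒ (2/97)^2 = +1]
  = (97/9)    [QR: 9 ≡ 1 mod 4, sign kept]
  = (7/9)    [97 ≡ 7 mod 9]
  = (9/7)    [QR: 9 ≡ 1 mod 4, sign kept]
  = (2/7)    [9 ≡ 2 mod 7]
  = (1/7)    [7 ≡ 7 mod 8 ⇒ (2/7) = +1]
  = 1    [(1/7) = 1]
Second factor (63/97):
(63/97)
  = (97/63)    [QR: 97 ≡ 1 mod 4, sign kept]
  = (34/63)    [97 ≡ 34 mod 63]
  = (17/63)    [63 ≡ 7 mod 8 ⇒ (2/63) = +1]
  = (63/17)    [QR: 17 ≡ 1 mod 4, sign kept]
  = (12/17)    [63 ≡ 12 mod 17]
  = (3/17)    [17 ≡ 1 mod 8 ⇒ (2/17)^2 = +1]
  = (17/3)    [QR: 17 ≡ 1 mod 4, sign kept]
  = (2/3)    [17 ≡ 2 mod 3]
  = -(1/3)    [3 ≡ 3 mod 8 ⇒ (2/3) = -1]
  = -1    [(1/3) = 1]
Product: (1)·(-1) = -1.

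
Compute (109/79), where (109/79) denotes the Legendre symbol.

-1

Reduce the numerator: 109 ≡ 30 (mod 79), so (109/79) = (30/79).
Factor out 2: 30 = 2·15. Since 79 ≡ 7 (mod 8), (2/79) = +1. Now have (15/79).
Both 15 ≡ 3 and 79 ≡ 3 (mod 4), so reciprocity gives (15/79) = -(79/15). Reduce: 79 ≡ 4 (mod 15). Now have -(4/15).
Factor out 2: 4 = 2^2. Since 15 ≡ 7 (mod 8), (2/15) = +1, and (2/15)^2 = +1. Now have -(1/15).
(1/15) = 1. Collecting the sign factors: -1.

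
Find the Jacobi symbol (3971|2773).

1

(3971|2773)
  = (1198|2773)    [3971 ≡ 1198 mod 2773]
  = -(599|2773)    [2773 ≡ 5 mod 8 ⇒ (2|2773) = -1]
  = -(2773|599)    [QR: 2773 ≡ 1 mod 4, sign kept]
  = -(377|599)    [2773 ≡ 377 mod 599]
  = -(599|377)    [QR: 377 ≡ 1 mod 4, sign kept]
  = -(222|377)    [599 ≡ 222 mod 377]
  = -(111|377)    [377 ≡ 1 mod 8 ⇒ (2|377) = +1]
  = -(377|111)    [QR: 377 ≡ 1 mod 4, sign kept]
  = -(44|111)    [377 ≡ 44 mod 111]
  = -(11|111)    [111 ≡ 7 mod 8 ⇒ (2|111)^2 = +1]
  = (111|11)    [QR: both ≡ 3 mod 4, sign flips]
  = (1|11)    [111 ≡ 1 mod 11]
  = 1    [(1|11) = 1]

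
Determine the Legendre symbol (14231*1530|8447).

-1

By multiplicativity, (14231·1530|8447) = (14231|8447)·(1530|8447).
First factor (14231|8447):
(14231|8447)
  = (5784|8447)    [14231 ≡ 5784 mod 8447]
  = (723|8447)    [8447 ≡ 7 mod 8 ⇒ (2|8447)^3 = +1]
  = -(8447|723)    [QR: both ≡ 3 mod 4, sign flips]
  = -(494|723)    [8447 ≡ 494 mod 723]
  = (247|723)    [723 ≡ 3 mod 8 ⇒ (2|723) = -1]
  = -(723|247)    [QR: both ≡ 3 mod 4, sign flips]
  = -(229|247)    [723 ≡ 229 mod 247]
  = -(247|229)    [QR: 229 ≡ 1 mod 4, sign kept]
  = -(18|229)    [247 ≡ 18 mod 229]
  = (9|229)    [229 ≡ 5 mod 8 ⇒ (2|229) = -1]
  = (229|9)    [QR: 9 ≡ 1 mod 4, sign kept]
  = (4|9)    [229 ≡ 4 mod 9]
  = (1|9)    [9 ≡ 1 mod 8 ⇒ (2|9)^2 = +1]
  = 1    [(1|9) = 1]
Second factor (1530|8447):
(1530|8447)
  = (765|8447)    [8447 ≡ 7 mod 8 ⇒ (2|8447) = +1]
  = (8447|765)    [QR: 765 ≡ 1 mod 4, sign kept]
  = (32|765)    [8447 ≡ 32 mod 765]
  = -(1|765)    [765 ≡ 5 mod 8 ⇒ (2|765)^5 = -1]
  = -1    [(1|765) = 1]
Product: (1)·(-1) = -1.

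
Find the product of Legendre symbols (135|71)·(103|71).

1

By multiplicativity, (135·103|71) = (135|71)·(103|71).
First factor (135|71):
Reduce the numerator: 135 ≡ 64 (mod 71), so (135|71) = (64|71).
Factor out 2: 64 = 2^6. Since 71 ≡ 7 (mod 8), (2|71) = +1, and (2|71)^6 = +1. Now have (1|71).
(1|71) = 1. Collecting the sign factors: 1.
Second factor (103|71):
Reduce the numerator: 103 ≡ 32 (mod 71), so (103|71) = (32|71).
Factor out 2: 32 = 2^5. Since 71 ≡ 7 (mod 8), (2|71) = +1, and (2|71)^5 = +1. Now have (1|71).
(1|71) = 1. Collecting the sign factors: 1.
Product: (1)·(1) = 1.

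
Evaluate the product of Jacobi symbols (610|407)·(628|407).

By multiplicativity, (610·628|407) = (610|407)·(628|407).
First factor (610|407):
Reduce the numerator: 610 ≡ 203 (mod 407), so (610|407) = (203|407).
Both 203 ≡ 3 and 407 ≡ 3 (mod 4), so reciprocity gives (203|407) = -(407|203). Reduce: 407 ≡ 1 (mod 203). Now have -(1|203).
(1|203) = 1. Collecting the sign factors: -1.
Second factor (628|407):
Reduce the numerator: 628 ≡ 221 (mod 407), so (628|407) = (221|407).
221 ≡ 1 (mod 4), so quadratic reciprocity gives (221|407) = (407|221). Reduce: 407 ≡ 186 (mod 221). Now have (186|221).
Factor out 2: 186 = 2·93. Since 221 ≡ 5 (mod 8), (2|221) = -1. Now have -(93|221).
93 ≡ 1 (mod 4), so quadratic reciprocity gives (93|221) = (221|93). Reduce: 221 ≡ 35 (mod 93). Now have -(35|93).
93 ≡ 1 (mod 4), so quadratic reciprocity gives (35|93) = (93|35). Reduce: 93 ≡ 23 (mod 35). Now have -(23|35).
Both 23 ≡ 3 and 35 ≡ 3 (mod 4), so reciprocity gives (23|35) = -(35|23). Reduce: 35 ≡ 12 (mod 23). Now have (12|23).
Factor out 2: 12 = 2^2·3. Since 23 ≡ 7 (mod 8), (2|23) = +1, and (2|23)^2 = +1. Now have (3|23).
Both 3 ≡ 3 and 23 ≡ 3 (mod 4), so reciprocity gives (3|23) = -(23|3). Reduce: 23 ≡ 2 (mod 3). Now have -(2|3).
Factor out 2: 2 = 2. Since 3 ≡ 3 (mod 8), (2|3) = -1. Now have (1|3).
(1|3) = 1. Collecting the sign factors: 1.
Product: (-1)·(1) = -1.

-1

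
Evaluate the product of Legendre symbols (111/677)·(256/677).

By multiplicativity, (111·256/677) = (111/677)·(256/677).
First factor (111/677):
677 ≡ 1 (mod 4), so quadratic reciprocity gives (111/677) = (677/111). Reduce: 677 ≡ 11 (mod 111). Now have (11/111).
Both 11 ≡ 3 and 111 ≡ 3 (mod 4), so reciprocity gives (11/111) = -(111/11). Reduce: 111 ≡ 1 (mod 11). Now have -(1/11).
(1/11) = 1. Collecting the sign factors: -1.
Second factor (256/677):
Factor out 2: 256 = 2^8. Since 677 ≡ 5 (mod 8), (2/677) = -1, and (2/677)^8 = +1. Now have (1/677).
(1/677) = 1. Collecting the sign factors: 1.
Product: (-1)·(1) = -1.

-1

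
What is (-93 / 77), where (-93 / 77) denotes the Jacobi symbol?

1

(-93 / 77)
  = (61 / 77)    [-93 ≡ 61 mod 77]
  = (77 / 61)    [QR: 61 ≡ 1 mod 4, sign kept]
  = (16 / 61)    [77 ≡ 16 mod 61]
  = (1 / 61)    [61 ≡ 5 mod 8 ⇒ (2 / 61)^4 = +1]
  = 1    [(1 / 61) = 1]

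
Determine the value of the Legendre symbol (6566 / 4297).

1

Reduce the numerator: 6566 ≡ 2269 (mod 4297), so (6566 / 4297) = (2269 / 4297).
2269 ≡ 1 (mod 4), so quadratic reciprocity gives (2269 / 4297) = (4297 / 2269). Reduce: 4297 ≡ 2028 (mod 2269). Now have (2028 / 2269).
Factor out 2: 2028 = 2^2·507. Since 2269 ≡ 5 (mod 8), (2 / 2269) = -1, and (2 / 2269)^2 = +1. Now have (507 / 2269).
2269 ≡ 1 (mod 4), so quadratic reciprocity gives (507 / 2269) = (2269 / 507). Reduce: 2269 ≡ 241 (mod 507). Now have (241 / 507).
241 ≡ 1 (mod 4), so quadratic reciprocity gives (241 / 507) = (507 / 241). Reduce: 507 ≡ 25 (mod 241). Now have (25 / 241).
25 ≡ 1 (mod 4), so quadratic reciprocity gives (25 / 241) = (241 / 25). Reduce: 241 ≡ 16 (mod 25). Now have (16 / 25).
Factor out 2: 16 = 2^4. Since 25 ≡ 1 (mod 8), (2 / 25) = +1, and (2 / 25)^4 = +1. Now have (1 / 25).
(1 / 25) = 1. Collecting the sign factors: 1.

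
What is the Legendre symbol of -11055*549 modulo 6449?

By multiplicativity, (-11055·549 / 6449) = (-11055 / 6449)·(549 / 6449).
First factor (-11055 / 6449):
Pull out -1: (-11055 / 6449) = (-1 / 6449)·(11055 / 6449). Since 6449 ≡ 1 (mod 4), (-1 / 6449) = +1. Now have (11055 / 6449).
Reduce the numerator: 11055 ≡ 4606 (mod 6449), so (11055 / 6449) = (4606 / 6449).
Factor out 2: 4606 = 2·2303. Since 6449 ≡ 1 (mod 8), (2 / 6449) = +1. Now have (2303 / 6449).
6449 ≡ 1 (mod 4), so quadratic reciprocity gives (2303 / 6449) = (6449 / 2303). Reduce: 6449 ≡ 1843 (mod 2303). Now have (1843 / 2303).
Both 1843 ≡ 3 and 2303 ≡ 3 (mod 4), so reciprocity gives (1843 / 2303) = -(2303 / 1843). Reduce: 2303 ≡ 460 (mod 1843). Now have -(460 / 1843).
Factor out 2: 460 = 2^2·115. Since 1843 ≡ 3 (mod 8), (2 / 1843) = -1, and (2 / 1843)^2 = +1. Now have -(115 / 1843).
Both 115 ≡ 3 and 1843 ≡ 3 (mod 4), so reciprocity gives (115 / 1843) = -(1843 / 115). Reduce: 1843 ≡ 3 (mod 115). Now have (3 / 115).
Both 3 ≡ 3 and 115 ≡ 3 (mod 4), so reciprocity gives (3 / 115) = -(115 / 3). Reduce: 115 ≡ 1 (mod 3). Now have -(1 / 3).
(1 / 3) = 1. Collecting the sign factors: -1.
Second factor (549 / 6449):
549 ≡ 1 (mod 4), so quadratic reciprocity gives (549 / 6449) = (6449 / 549). Reduce: 6449 ≡ 410 (mod 549). Now have (410 / 549).
Factor out 2: 410 = 2·205. Since 549 ≡ 5 (mod 8), (2 / 549) = -1. Now have -(205 / 549).
205 ≡ 1 (mod 4), so quadratic reciprocity gives (205 / 549) = (549 / 205). Reduce: 549 ≡ 139 (mod 205). Now have -(139 / 205).
205 ≡ 1 (mod 4), so quadratic reciprocity gives (139 / 205) = (205 / 139). Reduce: 205 ≡ 66 (mod 139). Now have -(66 / 139).
Factor out 2: 66 = 2·33. Since 139 ≡ 3 (mod 8), (2 / 139) = -1. Now have (33 / 139).
33 ≡ 1 (mod 4), so quadratic reciprocity gives (33 / 139) = (139 / 33). Reduce: 139 ≡ 7 (mod 33). Now have (7 / 33).
33 ≡ 1 (mod 4), so quadratic reciprocity gives (7 / 33) = (33 / 7). Reduce: 33 ≡ 5 (mod 7). Now have (5 / 7).
5 ≡ 1 (mod 4), so quadratic reciprocity gives (5 / 7) = (7 / 5). Reduce: 7 ≡ 2 (mod 5). Now have (2 / 5).
Factor out 2: 2 = 2. Since 5 ≡ 5 (mod 8), (2 / 5) = -1. Now have -(1 / 5).
(1 / 5) = 1. Collecting the sign factors: -1.
Product: (-1)·(-1) = 1.

1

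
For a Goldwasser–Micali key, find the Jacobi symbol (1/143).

(1/143) = 1. Collecting the sign factors: 1.

1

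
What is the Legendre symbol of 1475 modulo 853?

1

(1475/853)
  = (622/853)    [1475 ≡ 622 mod 853]
  = -(311/853)    [853 ≡ 5 mod 8 ⇒ (2/853) = -1]
  = -(853/311)    [QR: 853 ≡ 1 mod 4, sign kept]
  = -(231/311)    [853 ≡ 231 mod 311]
  = (311/231)    [QR: both ≡ 3 mod 4, sign flips]
  = (80/231)    [311 ≡ 80 mod 231]
  = (5/231)    [231 ≡ 7 mod 8 ⇒ (2/231)^4 = +1]
  = (231/5)    [QR: 5 ≡ 1 mod 4, sign kept]
  = (1/5)    [231 ≡ 1 mod 5]
  = 1    [(1/5) = 1]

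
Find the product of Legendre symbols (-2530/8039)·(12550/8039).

By multiplicativity, (-2530·12550/8039) = (-2530/8039)·(12550/8039).
First factor (-2530/8039):
(-2530/8039)
  = (5509/8039)    [-2530 ≡ 5509 mod 8039]
  = (8039/5509)    [QR: 5509 ≡ 1 mod 4, sign kept]
  = (2530/5509)    [8039 ≡ 2530 mod 5509]
  = -(1265/5509)    [5509 ≡ 5 mod 8 ⇒ (2/5509) = -1]
  = -(5509/1265)    [QR: 1265 ≡ 1 mod 4, sign kept]
  = -(449/1265)    [5509 ≡ 449 mod 1265]
  = -(1265/449)    [QR: 449 ≡ 1 mod 4, sign kept]
  = -(367/449)    [1265 ≡ 367 mod 449]
  = -(449/367)    [QR: 449 ≡ 1 mod 4, sign kept]
  = -(82/367)    [449 ≡ 82 mod 367]
  = -(41/367)    [367 ≡ 7 mod 8 ⇒ (2/367) = +1]
  = -(367/41)    [QR: 41 ≡ 1 mod 4, sign kept]
  = -(39/41)    [367 ≡ 39 mod 41]
  = -(41/39)    [QR: 41 ≡ 1 mod 4, sign kept]
  = -(2/39)    [41 ≡ 2 mod 39]
  = -(1/39)    [39 ≡ 7 mod 8 ⇒ (2/39) = +1]
  = -1    [(1/39) = 1]
Second factor (12550/8039):
(12550/8039)
  = (4511/8039)    [12550 ≡ 4511 mod 8039]
  = -(8039/4511)    [QR: both ≡ 3 mod 4, sign flips]
  = -(3528/4511)    [8039 ≡ 3528 mod 4511]
  = -(441/4511)    [4511 ≡ 7 mod 8 ⇒ (2/4511)^3 = +1]
  = -(4511/441)    [QR: 441 ≡ 1 mod 4, sign kept]
  = -(101/441)    [4511 ≡ 101 mod 441]
  = -(441/101)    [QR: 101 ≡ 1 mod 4, sign kept]
  = -(37/101)    [441 ≡ 37 mod 101]
  = -(101/37)    [QR: 37 ≡ 1 mod 4, sign kept]
  = -(27/37)    [101 ≡ 27 mod 37]
  = -(37/27)    [QR: 37 ≡ 1 mod 4, sign kept]
  = -(10/27)    [37 ≡ 10 mod 27]
  = (5/27)    [27 ≡ 3 mod 8 ⇒ (2/27) = -1]
  = (27/5)    [QR: 5 ≡ 1 mod 4, sign kept]
  = (2/5)    [27 ≡ 2 mod 5]
  = -(1/5)    [5 ≡ 5 mod 8 ⇒ (2/5) = -1]
  = -1    [(1/5) = 1]
Product: (-1)·(-1) = 1.

1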